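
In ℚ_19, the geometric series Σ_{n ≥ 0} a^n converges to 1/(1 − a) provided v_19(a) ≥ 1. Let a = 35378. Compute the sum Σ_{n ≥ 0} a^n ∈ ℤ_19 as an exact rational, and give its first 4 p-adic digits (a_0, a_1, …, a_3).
Σ a^n = 1/(1 − a) = -1/35377;  first 4 digits = (1, 0, 3, 5)

v_19(a) = 2 ≥ 1, so the series converges in ℤ_19 to 1/(1 − a) = 1/(1 − 35378) = -1/35377. Expand this rational in ℤ_19: compute digits iteratively via d_i = x_i mod 19, x_{i+1} = (x_i − d_i)/19. The first 4 digits are (1, 0, 3, 5).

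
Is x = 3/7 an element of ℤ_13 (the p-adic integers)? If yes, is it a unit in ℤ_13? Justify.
x ∈ ℤ_13^× (unit); v_13(x) = 0

ℤ_13 = {x ∈ ℚ_13 : v_13(x) ≥ 0} and ℤ_13^× = {x ∈ ℤ_13 : v_13(x) = 0}. Here v_13(3/7) = v_13(num) − v_13(den) = 0; compare against these criteria.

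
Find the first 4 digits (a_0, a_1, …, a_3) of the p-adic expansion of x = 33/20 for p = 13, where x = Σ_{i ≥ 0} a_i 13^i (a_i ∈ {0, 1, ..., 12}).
(a_0, …, a_3) = (1, 2, 7, 4)

v_13(33/20) = 0 (numerator and denominator both coprime to 13), so x ∈ ℤ_13^×. Compute digits iteratively via a_i = x_i mod 13, x_{i+1} = (x_i − a_i)/13, with x_0 = x:
  x_0 = 33/20;  a_0 = 1;  x_1 = (x_0 − 1)/13 = 1/20
  x_1 = 1/20;  a_1 = 2;  x_2 = (x_1 − 2)/13 = -3/20
  x_2 = -3/20;  a_2 = 7;  x_3 = (x_2 − 7)/13 = -11/20
  x_3 = -11/20;  a_3 = 4;  x_4 = (x_3 − 4)/13 = -7/20
Digits: (1, 2, 7, 4).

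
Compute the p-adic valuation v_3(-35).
v_3(-35) = 0

v_3(n) is the largest exponent k such that 3^k divides n. Factor out: -35 = -3^0 · 35. (Sign doesn't affect v_p.) So v_3(-35) = 0.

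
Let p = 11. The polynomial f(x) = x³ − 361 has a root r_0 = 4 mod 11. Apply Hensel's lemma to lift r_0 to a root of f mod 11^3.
r_2 = 774 (mod 1331)

Hensel: r_{i+1} = r_i − f(r_i)/f′(r_i) mod 11^{i+2}, where f′(x) = 3x². Iterate:
  r_0 = 4 (mod 11)
  r_1 = 48 (mod 121)
  r_2 = 774 (mod 1331)
Final: r = 774 with f(r) ≡ 0 mod 11^3.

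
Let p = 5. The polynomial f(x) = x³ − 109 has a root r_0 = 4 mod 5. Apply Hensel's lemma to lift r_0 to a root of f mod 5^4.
r_3 = 269 (mod 625)

Hensel: r_{i+1} = r_i − f(r_i)/f′(r_i) mod 5^{i+2}, where f′(x) = 3x². Iterate:
  r_0 = 4 (mod 5)
  r_1 = 19 (mod 25)
  r_2 = 19 (mod 125)
  r_3 = 269 (mod 625)
Final: r = 269 with f(r) ≡ 0 mod 5^4.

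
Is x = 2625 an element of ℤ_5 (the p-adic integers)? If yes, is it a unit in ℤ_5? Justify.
x ∈ ℤ_5 but not a unit; v_5(x) = 3 > 0

ℤ_5 = {x ∈ ℚ_5 : v_5(x) ≥ 0} and ℤ_5^× = {x ∈ ℤ_5 : v_5(x) = 0}. Here v_5(2625) = v_5(num) − v_5(den) = 3; compare against these criteria.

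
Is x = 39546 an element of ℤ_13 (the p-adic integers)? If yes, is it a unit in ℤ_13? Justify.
x ∈ ℤ_13 but not a unit; v_13(x) = 3 > 0

ℤ_13 = {x ∈ ℚ_13 : v_13(x) ≥ 0} and ℤ_13^× = {x ∈ ℤ_13 : v_13(x) = 0}. Here v_13(39546) = v_13(num) − v_13(den) = 3; compare against these criteria.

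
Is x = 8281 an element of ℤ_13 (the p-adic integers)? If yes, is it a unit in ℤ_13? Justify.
x ∈ ℤ_13 but not a unit; v_13(x) = 2 > 0

ℤ_13 = {x ∈ ℚ_13 : v_13(x) ≥ 0} and ℤ_13^× = {x ∈ ℤ_13 : v_13(x) = 0}. Here v_13(8281) = v_13(num) − v_13(den) = 2; compare against these criteria.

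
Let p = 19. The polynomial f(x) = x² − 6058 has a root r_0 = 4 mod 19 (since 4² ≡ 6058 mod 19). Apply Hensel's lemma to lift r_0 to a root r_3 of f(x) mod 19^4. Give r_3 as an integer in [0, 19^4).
r_3 = 18358 (mod 130321)

Hensel's recurrence: r_{i+1} = r_i − f(r_i)·(f′(r_i))^{-1} mod 19^{i+2}, with f′(x) = 2x. Iterate:
  r_0 = 4 (mod 19)
  r_1 = 308 (mod 361)
  r_2 = 4640 (mod 6859)
  r_3 = 18358 (mod 130321)
Final: r_3 = 18358, and one checks f(r_3) ≡ 0 mod 19^4.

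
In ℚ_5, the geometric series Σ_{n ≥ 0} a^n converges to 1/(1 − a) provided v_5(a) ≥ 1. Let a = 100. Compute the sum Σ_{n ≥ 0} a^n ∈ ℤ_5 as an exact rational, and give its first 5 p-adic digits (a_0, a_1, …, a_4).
Σ a^n = 1/(1 − a) = -1/99;  first 5 digits = (1, 0, 4, 0, 1)

v_5(a) = 2 ≥ 1, so the series converges in ℤ_5 to 1/(1 − a) = 1/(1 − 100) = -1/99. Expand this rational in ℤ_5: compute digits iteratively via d_i = x_i mod 5, x_{i+1} = (x_i − d_i)/5. The first 5 digits are (1, 0, 4, 0, 1).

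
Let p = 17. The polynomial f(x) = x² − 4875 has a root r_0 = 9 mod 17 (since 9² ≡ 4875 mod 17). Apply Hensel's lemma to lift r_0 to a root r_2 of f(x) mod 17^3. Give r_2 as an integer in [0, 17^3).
r_2 = 2491 (mod 4913)

Hensel's recurrence: r_{i+1} = r_i − f(r_i)·(f′(r_i))^{-1} mod 17^{i+2}, with f′(x) = 2x. Iterate:
  r_0 = 9 (mod 17)
  r_1 = 179 (mod 289)
  r_2 = 2491 (mod 4913)
Final: r_2 = 2491, and one checks f(r_2) ≡ 0 mod 17^3.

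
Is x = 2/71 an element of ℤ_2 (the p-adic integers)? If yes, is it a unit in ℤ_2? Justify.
x ∈ ℤ_2 but not a unit; v_2(x) = 1 > 0

ℤ_2 = {x ∈ ℚ_2 : v_2(x) ≥ 0} and ℤ_2^× = {x ∈ ℤ_2 : v_2(x) = 0}. Here v_2(2/71) = v_2(num) − v_2(den) = 1; compare against these criteria.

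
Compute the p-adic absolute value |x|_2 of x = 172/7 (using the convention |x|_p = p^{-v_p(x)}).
|172/7|_2 = 1/4

Step 1 — compute v_2(x) by factoring powers of 2 out of the numerator and denominator: v_2(172/7) = 2. Step 2 — apply |x|_p = p^{-v_p(x)} = 2^{-2} = 1/4.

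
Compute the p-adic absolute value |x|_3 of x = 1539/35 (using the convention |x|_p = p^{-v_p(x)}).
|1539/35|_3 = 1/81

Step 1 — compute v_3(x) by factoring powers of 3 out of the numerator and denominator: v_3(1539/35) = 4. Step 2 — apply |x|_p = p^{-v_p(x)} = 3^{-4} = 1/81.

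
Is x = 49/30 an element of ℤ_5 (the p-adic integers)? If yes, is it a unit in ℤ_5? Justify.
x ∉ ℤ_5 (v_5(x) = -1 < 0)

ℤ_5 = {x ∈ ℚ_5 : v_5(x) ≥ 0} and ℤ_5^× = {x ∈ ℤ_5 : v_5(x) = 0}. Here v_5(49/30) = v_5(num) − v_5(den) = -1; compare against these criteria.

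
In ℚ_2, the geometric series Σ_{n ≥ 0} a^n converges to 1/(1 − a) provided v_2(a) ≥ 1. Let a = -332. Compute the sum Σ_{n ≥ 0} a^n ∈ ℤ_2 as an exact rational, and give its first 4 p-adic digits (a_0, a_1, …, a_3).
Σ a^n = 1/(1 − a) = 1/333;  first 4 digits = (1, 0, 1, 0)

v_2(a) = 2 ≥ 1, so the series converges in ℤ_2 to 1/(1 − a) = 1/(1 − (-332)) = 1/333. Expand this rational in ℤ_2: compute digits iteratively via d_i = x_i mod 2, x_{i+1} = (x_i − d_i)/2. The first 4 digits are (1, 0, 1, 0).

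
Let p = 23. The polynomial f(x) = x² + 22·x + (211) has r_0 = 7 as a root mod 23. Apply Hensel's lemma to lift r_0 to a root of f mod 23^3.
r_2 = 3963 (mod 12167)

Hensel: r_{i+1} = r_i − f(r_i)·(f′(r_i))^{-1} mod 23^{i+2}, f′(x) = 2x + 22. Iterate:
  r_0 = 7 (mod 23)
  r_1 = 260 (mod 529)
  r_2 = 3963 (mod 12167)
Final: r = 3963 satisfies f(r) ≡ 0 mod 23^3.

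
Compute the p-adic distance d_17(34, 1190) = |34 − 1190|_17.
d_17(34, 1190) = 1/289

Step 1 — x − y = 34 − 1190 = -1156. Step 2 — v_17(-1156) = 2 (factor: -1156 = −(17^2 · 4); the sign does not affect v_p). Step 3 — |x − y|_17 = 17^{-2} = 1/289.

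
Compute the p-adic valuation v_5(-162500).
v_5(-162500) = 5

v_5(n) is the largest exponent k such that 5^k divides n. Factor out: -162500 = -5^5 · 52. (Sign doesn't affect v_p.) So v_5(-162500) = 5.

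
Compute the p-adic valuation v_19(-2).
v_19(-2) = 0

v_19(n) is the largest exponent k such that 19^k divides n. Factor out: -2 = -19^0 · 2. (Sign doesn't affect v_p.) So v_19(-2) = 0.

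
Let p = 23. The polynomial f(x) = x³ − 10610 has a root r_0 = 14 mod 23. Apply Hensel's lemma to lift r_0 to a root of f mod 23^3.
r_2 = 497 (mod 12167)

Hensel: r_{i+1} = r_i − f(r_i)/f′(r_i) mod 23^{i+2}, where f′(x) = 3x². Iterate:
  r_0 = 14 (mod 23)
  r_1 = 497 (mod 529)
  r_2 = 497 (mod 12167)
Final: r = 497 with f(r) ≡ 0 mod 23^3.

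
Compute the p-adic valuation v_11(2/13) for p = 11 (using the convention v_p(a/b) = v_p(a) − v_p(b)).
v_11(2/13) = 0

Factor powers of 11 from the numerator and denominator of the reduced fraction: 2 = 11^0 · 2 and 13 = 11^0 · 13. Apply v_p(a/b) = v_p(a) − v_p(b): v_11(2/13) = 0 − 0 = 0.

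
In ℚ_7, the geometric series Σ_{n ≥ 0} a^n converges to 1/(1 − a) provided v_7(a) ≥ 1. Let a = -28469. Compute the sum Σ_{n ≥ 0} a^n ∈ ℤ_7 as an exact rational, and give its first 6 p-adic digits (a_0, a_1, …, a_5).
Σ a^n = 1/(1 − a) = 1/28470;  first 6 digits = (1, 0, 0, 1, 2, 5)

v_7(a) = 3 ≥ 1, so the series converges in ℤ_7 to 1/(1 − a) = 1/(1 − (-28469)) = 1/28470. Expand this rational in ℤ_7: compute digits iteratively via d_i = x_i mod 7, x_{i+1} = (x_i − d_i)/7. The first 6 digits are (1, 0, 0, 1, 2, 5).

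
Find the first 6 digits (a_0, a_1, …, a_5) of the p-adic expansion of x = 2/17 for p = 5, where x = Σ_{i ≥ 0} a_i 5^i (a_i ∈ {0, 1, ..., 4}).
(a_0, …, a_5) = (1, 1, 3, 2, 3, 4)

v_5(2/17) = 0 (numerator and denominator both coprime to 5), so x ∈ ℤ_5^×. Compute digits iteratively via a_i = x_i mod 5, x_{i+1} = (x_i − a_i)/5, with x_0 = x:
  x_0 = 2/17;  a_0 = 1;  x_1 = (x_0 − 1)/5 = -3/17
  x_1 = -3/17;  a_1 = 1;  x_2 = (x_1 − 1)/5 = -4/17
  x_2 = -4/17;  a_2 = 3;  x_3 = (x_2 − 3)/5 = -11/17
  x_3 = -11/17;  a_3 = 2;  x_4 = (x_3 − 2)/5 = -9/17
  x_4 = -9/17;  a_4 = 3;  x_5 = (x_4 − 3)/5 = -12/17
  x_5 = -12/17;  a_5 = 4;  x_6 = (x_5 − 4)/5 = -16/17
Digits: (1, 1, 3, 2, 3, 4).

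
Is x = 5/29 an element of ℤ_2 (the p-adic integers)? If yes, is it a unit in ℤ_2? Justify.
x ∈ ℤ_2^× (unit); v_2(x) = 0

ℤ_2 = {x ∈ ℚ_2 : v_2(x) ≥ 0} and ℤ_2^× = {x ∈ ℤ_2 : v_2(x) = 0}. Here v_2(5/29) = v_2(num) − v_2(den) = 0; compare against these criteria.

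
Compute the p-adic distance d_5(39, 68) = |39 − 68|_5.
d_5(39, 68) = 1

Step 1 — x − y = 39 − 68 = -29. Step 2 — v_5(-29) = 0 (factor: -29 = −(5^0 · 29); the sign does not affect v_p). Step 3 — |x − y|_5 = 5^{0} = 1.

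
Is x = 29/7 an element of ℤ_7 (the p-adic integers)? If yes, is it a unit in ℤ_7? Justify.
x ∉ ℤ_7 (v_7(x) = -1 < 0)

ℤ_7 = {x ∈ ℚ_7 : v_7(x) ≥ 0} and ℤ_7^× = {x ∈ ℤ_7 : v_7(x) = 0}. Here v_7(29/7) = v_7(num) − v_7(den) = -1; compare against these criteria.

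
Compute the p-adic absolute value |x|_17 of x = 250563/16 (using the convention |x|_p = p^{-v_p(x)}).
|250563/16|_17 = 1/83521

Step 1 — compute v_17(x) by factoring powers of 17 out of the numerator and denominator: v_17(250563/16) = 4. Step 2 — apply |x|_p = p^{-v_p(x)} = 17^{-4} = 1/83521.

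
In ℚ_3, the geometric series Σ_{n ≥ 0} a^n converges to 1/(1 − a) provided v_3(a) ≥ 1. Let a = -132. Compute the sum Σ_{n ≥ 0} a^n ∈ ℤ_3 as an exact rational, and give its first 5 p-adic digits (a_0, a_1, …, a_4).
Σ a^n = 1/(1 − a) = 1/133;  first 5 digits = (1, 1, 1, 2, 1)

v_3(a) = 1 ≥ 1, so the series converges in ℤ_3 to 1/(1 − a) = 1/(1 − (-132)) = 1/133. Expand this rational in ℤ_3: compute digits iteratively via d_i = x_i mod 3, x_{i+1} = (x_i − d_i)/3. The first 5 digits are (1, 1, 1, 2, 1).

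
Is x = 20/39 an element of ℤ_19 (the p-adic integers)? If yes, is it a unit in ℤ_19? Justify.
x ∈ ℤ_19^× (unit); v_19(x) = 0

ℤ_19 = {x ∈ ℚ_19 : v_19(x) ≥ 0} and ℤ_19^× = {x ∈ ℤ_19 : v_19(x) = 0}. Here v_19(20/39) = v_19(num) − v_19(den) = 0; compare against these criteria.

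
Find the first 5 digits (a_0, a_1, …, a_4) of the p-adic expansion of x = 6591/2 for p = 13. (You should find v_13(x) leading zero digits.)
(a_0, …, a_4) = (0, 0, 0, 8, 6)

v_13(6591/2) = 3, so a_0 = ... = a_2 = 0. Factor out: x = 13^3 · u with u = 3/2 a unit in ℤ_13. Expand u iteratively via a_{v+i} = u_i mod 13, u_{i+1} = (u_i − a_{v+i})/13:
  u_0 = 3/2;  a_3 = 8;  u_1 = (u_0 − 8)/13 = -1/2
  u_1 = -1/2;  a_4 = 6;  u_2 = (u_1 − 6)/13 = -1/2
Digits: (0, 0, 0, 8, 6).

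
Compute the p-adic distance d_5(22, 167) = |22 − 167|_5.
d_5(22, 167) = 1/5

Step 1 — x − y = 22 − 167 = -145. Step 2 — v_5(-145) = 1 (factor: -145 = −(5^1 · 29); the sign does not affect v_p). Step 3 — |x − y|_5 = 5^{-1} = 1/5.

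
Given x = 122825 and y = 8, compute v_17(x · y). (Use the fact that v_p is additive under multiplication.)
v_17(982600) = 3

v_p(x) = 3 (factor: 122825 = 17^3 · 25); v_p(y) = 0 (factor: 8 = 17^0 · 8). Additivity: v_p(xy) = v_p(x) + v_p(y) = 3 + 0 = 3. (Direct check: xy = 982600 = 17^3 · (200).)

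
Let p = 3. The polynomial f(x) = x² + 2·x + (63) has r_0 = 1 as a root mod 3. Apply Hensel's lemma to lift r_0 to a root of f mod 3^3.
r_2 = 16 (mod 27)

Hensel: r_{i+1} = r_i − f(r_i)·(f′(r_i))^{-1} mod 3^{i+2}, f′(x) = 2x + 2. Iterate:
  r_0 = 1 (mod 3)
  r_1 = 7 (mod 9)
  r_2 = 16 (mod 27)
Final: r = 16 satisfies f(r) ≡ 0 mod 3^3.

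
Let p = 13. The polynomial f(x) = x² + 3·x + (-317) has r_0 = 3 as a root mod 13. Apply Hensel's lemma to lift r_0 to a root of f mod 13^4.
r_3 = 19997 (mod 28561)

Hensel: r_{i+1} = r_i − f(r_i)·(f′(r_i))^{-1} mod 13^{i+2}, f′(x) = 2x + 3. Iterate:
  r_0 = 3 (mod 13)
  r_1 = 55 (mod 169)
  r_2 = 224 (mod 2197)
  r_3 = 19997 (mod 28561)
Final: r = 19997 satisfies f(r) ≡ 0 mod 13^4.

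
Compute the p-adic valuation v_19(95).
v_19(95) = 1

v_19(n) is the largest exponent k such that 19^k divides n. Factor out: 95 = 19^1 · 5. (Sign doesn't affect v_p.) So v_19(95) = 1.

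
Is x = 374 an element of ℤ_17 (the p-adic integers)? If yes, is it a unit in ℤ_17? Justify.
x ∈ ℤ_17 but not a unit; v_17(x) = 1 > 0

ℤ_17 = {x ∈ ℚ_17 : v_17(x) ≥ 0} and ℤ_17^× = {x ∈ ℤ_17 : v_17(x) = 0}. Here v_17(374) = v_17(num) − v_17(den) = 1; compare against these criteria.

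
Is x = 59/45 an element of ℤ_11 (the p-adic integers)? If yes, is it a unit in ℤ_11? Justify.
x ∈ ℤ_11^× (unit); v_11(x) = 0

ℤ_11 = {x ∈ ℚ_11 : v_11(x) ≥ 0} and ℤ_11^× = {x ∈ ℤ_11 : v_11(x) = 0}. Here v_11(59/45) = v_11(num) − v_11(den) = 0; compare against these criteria.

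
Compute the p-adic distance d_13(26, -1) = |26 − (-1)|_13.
d_13(26, -1) = 1

Step 1 — x − y = 26 − (-1) = 27. Step 2 — v_13(27) = 0 (factor: 27 = (13^0 · 27); the sign does not affect v_p). Step 3 — |x − y|_13 = 13^{0} = 1.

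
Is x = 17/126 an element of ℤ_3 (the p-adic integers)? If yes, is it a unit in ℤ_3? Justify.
x ∉ ℤ_3 (v_3(x) = -2 < 0)

ℤ_3 = {x ∈ ℚ_3 : v_3(x) ≥ 0} and ℤ_3^× = {x ∈ ℤ_3 : v_3(x) = 0}. Here v_3(17/126) = v_3(num) − v_3(den) = -2; compare against these criteria.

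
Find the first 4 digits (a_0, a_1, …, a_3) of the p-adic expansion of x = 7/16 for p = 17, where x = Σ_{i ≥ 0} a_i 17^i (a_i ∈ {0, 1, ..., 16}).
(a_0, …, a_3) = (10, 9, 9, 9)

v_17(7/16) = 0 (numerator and denominator both coprime to 17), so x ∈ ℤ_17^×. Compute digits iteratively via a_i = x_i mod 17, x_{i+1} = (x_i − a_i)/17, with x_0 = x:
  x_0 = 7/16;  a_0 = 10;  x_1 = (x_0 − 10)/17 = -9/16
  x_1 = -9/16;  a_1 = 9;  x_2 = (x_1 − 9)/17 = -9/16
  x_2 = -9/16;  a_2 = 9;  x_3 = (x_2 − 9)/17 = -9/16
  x_3 = -9/16;  a_3 = 9;  x_4 = (x_3 − 9)/17 = -9/16
Digits: (10, 9, 9, 9).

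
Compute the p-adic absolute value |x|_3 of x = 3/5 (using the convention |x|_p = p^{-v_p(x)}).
|3/5|_3 = 1/3

Step 1 — compute v_3(x) by factoring powers of 3 out of the numerator and denominator: v_3(3/5) = 1. Step 2 — apply |x|_p = p^{-v_p(x)} = 3^{-1} = 1/3.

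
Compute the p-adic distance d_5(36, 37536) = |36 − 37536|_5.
d_5(36, 37536) = 1/3125

Step 1 — x − y = 36 − 37536 = -37500. Step 2 — v_5(-37500) = 5 (factor: -37500 = −(5^5 · 12); the sign does not affect v_p). Step 3 — |x − y|_5 = 5^{-5} = 1/3125.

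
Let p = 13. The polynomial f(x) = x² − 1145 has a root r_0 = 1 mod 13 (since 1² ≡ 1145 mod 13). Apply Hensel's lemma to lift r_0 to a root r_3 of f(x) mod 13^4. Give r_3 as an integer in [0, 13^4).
r_3 = 17135 (mod 28561)

Hensel's recurrence: r_{i+1} = r_i − f(r_i)·(f′(r_i))^{-1} mod 13^{i+2}, with f′(x) = 2x. Iterate:
  r_0 = 1 (mod 13)
  r_1 = 66 (mod 169)
  r_2 = 1756 (mod 2197)
  r_3 = 17135 (mod 28561)
Final: r_3 = 17135, and one checks f(r_3) ≡ 0 mod 13^4.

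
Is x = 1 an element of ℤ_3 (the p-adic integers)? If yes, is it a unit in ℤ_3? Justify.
x ∈ ℤ_3^× (unit); v_3(x) = 0

ℤ_3 = {x ∈ ℚ_3 : v_3(x) ≥ 0} and ℤ_3^× = {x ∈ ℤ_3 : v_3(x) = 0}. Here v_3(1) = v_3(num) − v_3(den) = 0; compare against these criteria.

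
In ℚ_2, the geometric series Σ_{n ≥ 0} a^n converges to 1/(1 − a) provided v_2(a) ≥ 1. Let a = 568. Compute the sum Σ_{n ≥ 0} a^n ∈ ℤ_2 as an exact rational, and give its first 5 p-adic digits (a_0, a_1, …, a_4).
Σ a^n = 1/(1 − a) = -1/567;  first 5 digits = (1, 0, 0, 1, 1)

v_2(a) = 3 ≥ 1, so the series converges in ℤ_2 to 1/(1 − a) = 1/(1 − 568) = -1/567. Expand this rational in ℤ_2: compute digits iteratively via d_i = x_i mod 2, x_{i+1} = (x_i − d_i)/2. The first 5 digits are (1, 0, 0, 1, 1).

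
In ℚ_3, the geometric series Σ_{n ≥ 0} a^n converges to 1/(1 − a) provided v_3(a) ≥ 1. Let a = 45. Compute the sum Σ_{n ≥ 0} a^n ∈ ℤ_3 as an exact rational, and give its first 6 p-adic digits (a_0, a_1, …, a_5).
Σ a^n = 1/(1 − a) = -1/44;  first 6 digits = (1, 0, 2, 1, 1, 2)

v_3(a) = 2 ≥ 1, so the series converges in ℤ_3 to 1/(1 − a) = 1/(1 − 45) = -1/44. Expand this rational in ℤ_3: compute digits iteratively via d_i = x_i mod 3, x_{i+1} = (x_i − d_i)/3. The first 6 digits are (1, 0, 2, 1, 1, 2).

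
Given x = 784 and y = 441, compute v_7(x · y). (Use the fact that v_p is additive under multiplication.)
v_7(345744) = 4

v_p(x) = 2 (factor: 784 = 7^2 · 16); v_p(y) = 2 (factor: 441 = 7^2 · 9). Additivity: v_p(xy) = v_p(x) + v_p(y) = 2 + 2 = 4. (Direct check: xy = 345744 = 7^4 · (144).)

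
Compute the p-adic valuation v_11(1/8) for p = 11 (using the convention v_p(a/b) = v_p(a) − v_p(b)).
v_11(1/8) = 0

Factor powers of 11 from the numerator and denominator of the reduced fraction: 1 = 11^0 · 1 and 8 = 11^0 · 8. Apply v_p(a/b) = v_p(a) − v_p(b): v_11(1/8) = 0 − 0 = 0.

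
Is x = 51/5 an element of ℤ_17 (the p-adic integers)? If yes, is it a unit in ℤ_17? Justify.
x ∈ ℤ_17 but not a unit; v_17(x) = 1 > 0

ℤ_17 = {x ∈ ℚ_17 : v_17(x) ≥ 0} and ℤ_17^× = {x ∈ ℤ_17 : v_17(x) = 0}. Here v_17(51/5) = v_17(num) − v_17(den) = 1; compare against these criteria.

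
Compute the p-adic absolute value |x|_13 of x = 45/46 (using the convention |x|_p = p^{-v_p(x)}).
|45/46|_13 = 1

Step 1 — compute v_13(x) by factoring powers of 13 out of the numerator and denominator: v_13(45/46) = 0. Step 2 — apply |x|_p = p^{-v_p(x)} = 13^{0} = 1.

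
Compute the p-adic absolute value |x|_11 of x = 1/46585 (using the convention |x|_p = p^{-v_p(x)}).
|1/46585|_11 = 1331

Step 1 — compute v_11(x) by factoring powers of 11 out of the numerator and denominator: v_11(1/46585) = -3. Step 2 — apply |x|_p = p^{-v_p(x)} = 11^{3} = 1331.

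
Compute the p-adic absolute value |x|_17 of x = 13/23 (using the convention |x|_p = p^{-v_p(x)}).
|13/23|_17 = 1

Step 1 — compute v_17(x) by factoring powers of 17 out of the numerator and denominator: v_17(13/23) = 0. Step 2 — apply |x|_p = p^{-v_p(x)} = 17^{0} = 1.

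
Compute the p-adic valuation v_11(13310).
v_11(13310) = 3

v_11(n) is the largest exponent k such that 11^k divides n. Factor out: 13310 = 11^3 · 10. (Sign doesn't affect v_p.) So v_11(13310) = 3.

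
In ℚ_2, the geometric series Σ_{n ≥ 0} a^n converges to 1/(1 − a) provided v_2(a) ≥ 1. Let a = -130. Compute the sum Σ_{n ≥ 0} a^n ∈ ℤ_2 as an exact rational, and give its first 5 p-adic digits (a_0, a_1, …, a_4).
Σ a^n = 1/(1 − a) = 1/131;  first 5 digits = (1, 1, 0, 1, 0)

v_2(a) = 1 ≥ 1, so the series converges in ℤ_2 to 1/(1 − a) = 1/(1 − (-130)) = 1/131. Expand this rational in ℤ_2: compute digits iteratively via d_i = x_i mod 2, x_{i+1} = (x_i − d_i)/2. The first 5 digits are (1, 1, 0, 1, 0).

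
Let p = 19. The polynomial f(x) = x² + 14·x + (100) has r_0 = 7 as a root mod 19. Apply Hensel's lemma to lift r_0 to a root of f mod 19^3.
r_2 = 2306 (mod 6859)

Hensel: r_{i+1} = r_i − f(r_i)·(f′(r_i))^{-1} mod 19^{i+2}, f′(x) = 2x + 14. Iterate:
  r_0 = 7 (mod 19)
  r_1 = 140 (mod 361)
  r_2 = 2306 (mod 6859)
Final: r = 2306 satisfies f(r) ≡ 0 mod 19^3.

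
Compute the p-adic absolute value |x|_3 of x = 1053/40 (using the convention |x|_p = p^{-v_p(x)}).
|1053/40|_3 = 1/81

Step 1 — compute v_3(x) by factoring powers of 3 out of the numerator and denominator: v_3(1053/40) = 4. Step 2 — apply |x|_p = p^{-v_p(x)} = 3^{-4} = 1/81.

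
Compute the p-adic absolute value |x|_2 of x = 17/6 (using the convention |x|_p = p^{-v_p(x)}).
|17/6|_2 = 2

Step 1 — compute v_2(x) by factoring powers of 2 out of the numerator and denominator: v_2(17/6) = -1. Step 2 — apply |x|_p = p^{-v_p(x)} = 2^{1} = 2.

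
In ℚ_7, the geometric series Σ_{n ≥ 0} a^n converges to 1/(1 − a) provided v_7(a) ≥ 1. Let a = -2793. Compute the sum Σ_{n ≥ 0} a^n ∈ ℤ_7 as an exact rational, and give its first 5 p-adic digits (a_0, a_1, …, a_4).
Σ a^n = 1/(1 − a) = 1/2794;  first 5 digits = (1, 0, 6, 5, 6)

v_7(a) = 2 ≥ 1, so the series converges in ℤ_7 to 1/(1 − a) = 1/(1 − (-2793)) = 1/2794. Expand this rational in ℤ_7: compute digits iteratively via d_i = x_i mod 7, x_{i+1} = (x_i − d_i)/7. The first 5 digits are (1, 0, 6, 5, 6).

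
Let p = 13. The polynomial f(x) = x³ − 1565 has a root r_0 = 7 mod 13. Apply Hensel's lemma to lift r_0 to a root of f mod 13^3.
r_2 = 735 (mod 2197)

Hensel: r_{i+1} = r_i − f(r_i)/f′(r_i) mod 13^{i+2}, where f′(x) = 3x². Iterate:
  r_0 = 7 (mod 13)
  r_1 = 59 (mod 169)
  r_2 = 735 (mod 2197)
Final: r = 735 with f(r) ≡ 0 mod 13^3.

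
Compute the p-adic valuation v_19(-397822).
v_19(-397822) = 3

v_19(n) is the largest exponent k such that 19^k divides n. Factor out: -397822 = -19^3 · 58. (Sign doesn't affect v_p.) So v_19(-397822) = 3.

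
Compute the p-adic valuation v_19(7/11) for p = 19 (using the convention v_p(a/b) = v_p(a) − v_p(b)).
v_19(7/11) = 0

Factor powers of 19 from the numerator and denominator of the reduced fraction: 7 = 19^0 · 7 and 11 = 19^0 · 11. Apply v_p(a/b) = v_p(a) − v_p(b): v_19(7/11) = 0 − 0 = 0.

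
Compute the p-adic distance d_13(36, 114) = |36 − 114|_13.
d_13(36, 114) = 1/13

Step 1 — x − y = 36 − 114 = -78. Step 2 — v_13(-78) = 1 (factor: -78 = −(13^1 · 6); the sign does not affect v_p). Step 3 — |x − y|_13 = 13^{-1} = 1/13.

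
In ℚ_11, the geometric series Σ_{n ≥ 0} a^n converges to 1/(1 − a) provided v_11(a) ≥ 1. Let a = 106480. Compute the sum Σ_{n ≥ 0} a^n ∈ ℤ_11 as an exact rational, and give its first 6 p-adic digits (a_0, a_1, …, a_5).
Σ a^n = 1/(1 − a) = -1/106479;  first 6 digits = (1, 0, 0, 3, 7, 0)

v_11(a) = 3 ≥ 1, so the series converges in ℤ_11 to 1/(1 − a) = 1/(1 − 106480) = -1/106479. Expand this rational in ℤ_11: compute digits iteratively via d_i = x_i mod 11, x_{i+1} = (x_i − d_i)/11. The first 6 digits are (1, 0, 0, 3, 7, 0).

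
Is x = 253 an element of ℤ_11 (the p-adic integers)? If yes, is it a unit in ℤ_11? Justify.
x ∈ ℤ_11 but not a unit; v_11(x) = 1 > 0

ℤ_11 = {x ∈ ℚ_11 : v_11(x) ≥ 0} and ℤ_11^× = {x ∈ ℤ_11 : v_11(x) = 0}. Here v_11(253) = v_11(num) − v_11(den) = 1; compare against these criteria.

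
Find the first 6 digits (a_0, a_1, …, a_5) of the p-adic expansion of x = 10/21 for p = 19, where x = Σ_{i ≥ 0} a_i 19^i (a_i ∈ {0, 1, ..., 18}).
(a_0, …, a_5) = (5, 7, 15, 1, 18, 9)

v_19(10/21) = 0 (numerator and denominator both coprime to 19), so x ∈ ℤ_19^×. Compute digits iteratively via a_i = x_i mod 19, x_{i+1} = (x_i − a_i)/19, with x_0 = x:
  x_0 = 10/21;  a_0 = 5;  x_1 = (x_0 − 5)/19 = -5/21
  x_1 = -5/21;  a_1 = 7;  x_2 = (x_1 − 7)/19 = -8/21
  x_2 = -8/21;  a_2 = 15;  x_3 = (x_2 − 15)/19 = -17/21
  x_3 = -17/21;  a_3 = 1;  x_4 = (x_3 − 1)/19 = -2/21
  x_4 = -2/21;  a_4 = 18;  x_5 = (x_4 − 18)/19 = -20/21
  x_5 = -20/21;  a_5 = 9;  x_6 = (x_5 − 9)/19 = -11/21
Digits: (5, 7, 15, 1, 18, 9).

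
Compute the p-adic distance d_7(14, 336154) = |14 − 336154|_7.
d_7(14, 336154) = 1/16807

Step 1 — x − y = 14 − 336154 = -336140. Step 2 — v_7(-336140) = 5 (factor: -336140 = −(7^5 · 20); the sign does not affect v_p). Step 3 — |x − y|_7 = 7^{-5} = 1/16807.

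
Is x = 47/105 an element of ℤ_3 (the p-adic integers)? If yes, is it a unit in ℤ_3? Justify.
x ∉ ℤ_3 (v_3(x) = -1 < 0)

ℤ_3 = {x ∈ ℚ_3 : v_3(x) ≥ 0} and ℤ_3^× = {x ∈ ℤ_3 : v_3(x) = 0}. Here v_3(47/105) = v_3(num) − v_3(den) = -1; compare against these criteria.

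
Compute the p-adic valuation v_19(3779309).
v_19(3779309) = 4

v_19(n) is the largest exponent k such that 19^k divides n. Factor out: 3779309 = 19^4 · 29. (Sign doesn't affect v_p.) So v_19(3779309) = 4.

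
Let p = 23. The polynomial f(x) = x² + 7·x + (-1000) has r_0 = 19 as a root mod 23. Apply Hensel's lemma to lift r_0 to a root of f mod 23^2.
r_1 = 42 (mod 529)

Hensel: r_{i+1} = r_i − f(r_i)·(f′(r_i))^{-1} mod 23^{i+2}, f′(x) = 2x + 7. Iterate:
  r_0 = 19 (mod 23)
  r_1 = 42 (mod 529)
Final: r = 42 satisfies f(r) ≡ 0 mod 23^2.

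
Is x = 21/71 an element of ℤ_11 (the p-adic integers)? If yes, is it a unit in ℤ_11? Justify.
x ∈ ℤ_11^× (unit); v_11(x) = 0

ℤ_11 = {x ∈ ℚ_11 : v_11(x) ≥ 0} and ℤ_11^× = {x ∈ ℤ_11 : v_11(x) = 0}. Here v_11(21/71) = v_11(num) − v_11(den) = 0; compare against these criteria.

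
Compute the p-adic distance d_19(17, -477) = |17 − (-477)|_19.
d_19(17, -477) = 1/19

Step 1 — x − y = 17 − (-477) = 494. Step 2 — v_19(494) = 1 (factor: 494 = (19^1 · 26); the sign does not affect v_p). Step 3 — |x − y|_19 = 19^{-1} = 1/19.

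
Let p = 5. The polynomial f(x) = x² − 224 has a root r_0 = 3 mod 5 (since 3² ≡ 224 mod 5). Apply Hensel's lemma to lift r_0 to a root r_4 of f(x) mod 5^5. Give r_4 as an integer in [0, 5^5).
r_4 = 2168 (mod 3125)

Hensel's recurrence: r_{i+1} = r_i − f(r_i)·(f′(r_i))^{-1} mod 5^{i+2}, with f′(x) = 2x. Iterate:
  r_0 = 3 (mod 5)
  r_1 = 18 (mod 25)
  r_2 = 43 (mod 125)
  r_3 = 293 (mod 625)
  r_4 = 2168 (mod 3125)
Final: r_4 = 2168, and one checks f(r_4) ≡ 0 mod 5^5.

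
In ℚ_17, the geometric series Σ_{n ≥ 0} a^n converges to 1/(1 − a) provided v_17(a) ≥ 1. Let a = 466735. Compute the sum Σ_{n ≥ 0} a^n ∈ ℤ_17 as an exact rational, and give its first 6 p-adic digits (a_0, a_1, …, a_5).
Σ a^n = 1/(1 − a) = -1/466734;  first 6 digits = (1, 0, 0, 10, 5, 0)

v_17(a) = 3 ≥ 1, so the series converges in ℤ_17 to 1/(1 − a) = 1/(1 − 466735) = -1/466734. Expand this rational in ℤ_17: compute digits iteratively via d_i = x_i mod 17, x_{i+1} = (x_i − d_i)/17. The first 6 digits are (1, 0, 0, 10, 5, 0).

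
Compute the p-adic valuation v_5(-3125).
v_5(-3125) = 5

v_5(n) is the largest exponent k such that 5^k divides n. Factor out: -3125 = -5^5 · 1. (Sign doesn't affect v_p.) So v_5(-3125) = 5.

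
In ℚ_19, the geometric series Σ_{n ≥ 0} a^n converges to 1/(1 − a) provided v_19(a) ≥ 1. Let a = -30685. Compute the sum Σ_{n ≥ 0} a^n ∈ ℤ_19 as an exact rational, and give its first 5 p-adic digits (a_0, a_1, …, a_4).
Σ a^n = 1/(1 − a) = 1/30686;  first 5 digits = (1, 0, 10, 14, 4)

v_19(a) = 2 ≥ 1, so the series converges in ℤ_19 to 1/(1 − a) = 1/(1 − (-30685)) = 1/30686. Expand this rational in ℤ_19: compute digits iteratively via d_i = x_i mod 19, x_{i+1} = (x_i − d_i)/19. The first 5 digits are (1, 0, 10, 14, 4).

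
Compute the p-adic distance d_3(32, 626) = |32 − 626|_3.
d_3(32, 626) = 1/27

Step 1 — x − y = 32 − 626 = -594. Step 2 — v_3(-594) = 3 (factor: -594 = −(3^3 · 22); the sign does not affect v_p). Step 3 — |x − y|_3 = 3^{-3} = 1/27.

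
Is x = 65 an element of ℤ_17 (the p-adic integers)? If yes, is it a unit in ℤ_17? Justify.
x ∈ ℤ_17^× (unit); v_17(x) = 0

ℤ_17 = {x ∈ ℚ_17 : v_17(x) ≥ 0} and ℤ_17^× = {x ∈ ℤ_17 : v_17(x) = 0}. Here v_17(65) = v_17(num) − v_17(den) = 0; compare against these criteria.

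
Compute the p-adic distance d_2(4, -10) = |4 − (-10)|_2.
d_2(4, -10) = 1/2

Step 1 — x − y = 4 − (-10) = 14. Step 2 — v_2(14) = 1 (factor: 14 = (2^1 · 7); the sign does not affect v_p). Step 3 — |x − y|_2 = 2^{-1} = 1/2.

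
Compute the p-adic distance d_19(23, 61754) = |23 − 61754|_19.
d_19(23, 61754) = 1/6859

Step 1 — x − y = 23 − 61754 = -61731. Step 2 — v_19(-61731) = 3 (factor: -61731 = −(19^3 · 9); the sign does not affect v_p). Step 3 — |x − y|_19 = 19^{-3} = 1/6859.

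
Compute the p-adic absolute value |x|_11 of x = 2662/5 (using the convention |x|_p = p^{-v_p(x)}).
|2662/5|_11 = 1/1331

Step 1 — compute v_11(x) by factoring powers of 11 out of the numerator and denominator: v_11(2662/5) = 3. Step 2 — apply |x|_p = p^{-v_p(x)} = 11^{-3} = 1/1331.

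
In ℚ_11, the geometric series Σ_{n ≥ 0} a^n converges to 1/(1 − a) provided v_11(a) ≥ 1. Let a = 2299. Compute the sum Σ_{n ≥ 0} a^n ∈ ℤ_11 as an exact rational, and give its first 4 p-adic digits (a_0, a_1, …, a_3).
Σ a^n = 1/(1 − a) = -1/2298;  first 4 digits = (1, 0, 8, 1)

v_11(a) = 2 ≥ 1, so the series converges in ℤ_11 to 1/(1 − a) = 1/(1 − 2299) = -1/2298. Expand this rational in ℤ_11: compute digits iteratively via d_i = x_i mod 11, x_{i+1} = (x_i − d_i)/11. The first 4 digits are (1, 0, 8, 1).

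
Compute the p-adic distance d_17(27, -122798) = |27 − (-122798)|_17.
d_17(27, -122798) = 1/4913

Step 1 — x − y = 27 − (-122798) = 122825. Step 2 — v_17(122825) = 3 (factor: 122825 = (17^3 · 25); the sign does not affect v_p). Step 3 — |x − y|_17 = 17^{-3} = 1/4913.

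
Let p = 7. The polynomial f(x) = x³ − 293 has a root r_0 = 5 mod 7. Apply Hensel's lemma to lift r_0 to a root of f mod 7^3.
r_2 = 215 (mod 343)

Hensel: r_{i+1} = r_i − f(r_i)/f′(r_i) mod 7^{i+2}, where f′(x) = 3x². Iterate:
  r_0 = 5 (mod 7)
  r_1 = 19 (mod 49)
  r_2 = 215 (mod 343)
Final: r = 215 with f(r) ≡ 0 mod 7^3.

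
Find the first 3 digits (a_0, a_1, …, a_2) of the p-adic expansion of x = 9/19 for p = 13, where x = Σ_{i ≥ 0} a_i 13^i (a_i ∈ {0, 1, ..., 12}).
(a_0, …, a_2) = (8, 9, 2)

v_13(9/19) = 0 (numerator and denominator both coprime to 13), so x ∈ ℤ_13^×. Compute digits iteratively via a_i = x_i mod 13, x_{i+1} = (x_i − a_i)/13, with x_0 = x:
  x_0 = 9/19;  a_0 = 8;  x_1 = (x_0 − 8)/13 = -11/19
  x_1 = -11/19;  a_1 = 9;  x_2 = (x_1 − 9)/13 = -14/19
  x_2 = -14/19;  a_2 = 2;  x_3 = (x_2 − 2)/13 = -4/19
Digits: (8, 9, 2).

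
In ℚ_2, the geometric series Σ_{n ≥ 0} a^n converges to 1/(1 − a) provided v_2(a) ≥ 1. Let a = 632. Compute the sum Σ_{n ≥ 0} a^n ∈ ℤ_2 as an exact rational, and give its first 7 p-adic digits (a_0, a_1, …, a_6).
Σ a^n = 1/(1 − a) = -1/631;  first 7 digits = (1, 0, 0, 1, 1, 1, 0)

v_2(a) = 3 ≥ 1, so the series converges in ℤ_2 to 1/(1 − a) = 1/(1 − 632) = -1/631. Expand this rational in ℤ_2: compute digits iteratively via d_i = x_i mod 2, x_{i+1} = (x_i − d_i)/2. The first 7 digits are (1, 0, 0, 1, 1, 1, 0).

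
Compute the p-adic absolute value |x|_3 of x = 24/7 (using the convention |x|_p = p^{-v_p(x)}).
|24/7|_3 = 1/3

Step 1 — compute v_3(x) by factoring powers of 3 out of the numerator and denominator: v_3(24/7) = 1. Step 2 — apply |x|_p = p^{-v_p(x)} = 3^{-1} = 1/3.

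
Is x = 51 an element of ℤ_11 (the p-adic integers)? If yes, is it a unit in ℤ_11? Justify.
x ∈ ℤ_11^× (unit); v_11(x) = 0

ℤ_11 = {x ∈ ℚ_11 : v_11(x) ≥ 0} and ℤ_11^× = {x ∈ ℤ_11 : v_11(x) = 0}. Here v_11(51) = v_11(num) − v_11(den) = 0; compare against these criteria.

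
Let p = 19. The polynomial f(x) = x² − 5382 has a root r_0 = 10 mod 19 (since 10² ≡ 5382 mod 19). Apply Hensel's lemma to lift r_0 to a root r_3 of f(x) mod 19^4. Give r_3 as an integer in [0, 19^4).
r_3 = 58720 (mod 130321)

Hensel's recurrence: r_{i+1} = r_i − f(r_i)·(f′(r_i))^{-1} mod 19^{i+2}, with f′(x) = 2x. Iterate:
  r_0 = 10 (mod 19)
  r_1 = 238 (mod 361)
  r_2 = 3848 (mod 6859)
  r_3 = 58720 (mod 130321)
Final: r_3 = 58720, and one checks f(r_3) ≡ 0 mod 19^4.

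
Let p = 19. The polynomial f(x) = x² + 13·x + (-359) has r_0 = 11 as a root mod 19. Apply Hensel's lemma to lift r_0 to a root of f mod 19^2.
r_1 = 220 (mod 361)

Hensel: r_{i+1} = r_i − f(r_i)·(f′(r_i))^{-1} mod 19^{i+2}, f′(x) = 2x + 13. Iterate:
  r_0 = 11 (mod 19)
  r_1 = 220 (mod 361)
Final: r = 220 satisfies f(r) ≡ 0 mod 19^2.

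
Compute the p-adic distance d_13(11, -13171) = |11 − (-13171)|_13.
d_13(11, -13171) = 1/2197

Step 1 — x − y = 11 − (-13171) = 13182. Step 2 — v_13(13182) = 3 (factor: 13182 = (13^3 · 6); the sign does not affect v_p). Step 3 — |x − y|_13 = 13^{-3} = 1/2197.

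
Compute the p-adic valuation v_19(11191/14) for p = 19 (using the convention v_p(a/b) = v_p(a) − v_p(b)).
v_19(11191/14) = 2

Factor powers of 19 from the numerator and denominator of the reduced fraction: 11191 = 19^2 · 31 and 14 = 19^0 · 14. Apply v_p(a/b) = v_p(a) − v_p(b): v_19(11191/14) = 2 − 0 = 2.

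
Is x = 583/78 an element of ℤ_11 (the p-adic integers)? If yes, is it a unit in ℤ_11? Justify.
x ∈ ℤ_11 but not a unit; v_11(x) = 1 > 0

ℤ_11 = {x ∈ ℚ_11 : v_11(x) ≥ 0} and ℤ_11^× = {x ∈ ℤ_11 : v_11(x) = 0}. Here v_11(583/78) = v_11(num) − v_11(den) = 1; compare against these criteria.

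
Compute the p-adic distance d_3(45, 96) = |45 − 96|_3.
d_3(45, 96) = 1/3

Step 1 — x − y = 45 − 96 = -51. Step 2 — v_3(-51) = 1 (factor: -51 = −(3^1 · 17); the sign does not affect v_p). Step 3 — |x − y|_3 = 3^{-1} = 1/3.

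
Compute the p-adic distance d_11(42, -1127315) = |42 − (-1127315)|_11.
d_11(42, -1127315) = 1/161051

Step 1 — x − y = 42 − (-1127315) = 1127357. Step 2 — v_11(1127357) = 5 (factor: 1127357 = (11^5 · 7); the sign does not affect v_p). Step 3 — |x − y|_11 = 11^{-5} = 1/161051.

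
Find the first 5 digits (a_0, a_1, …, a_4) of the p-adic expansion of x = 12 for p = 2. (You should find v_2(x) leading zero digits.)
(a_0, …, a_4) = (0, 0, 1, 1, 0)

v_2(12) = 2, so a_0 = ... = a_1 = 0. Factor out: x = 2^2 · u with u = 3 a unit in ℤ_2. Expand u iteratively via a_{v+i} = u_i mod 2, u_{i+1} = (u_i − a_{v+i})/2:
  u_0 = 3;  a_2 = 1;  u_1 = (u_0 − 1)/2 = 1
  u_1 = 1;  a_3 = 1;  u_2 = (u_1 − 1)/2 = 0
  u_2 = 0;  a_4 = 0;  u_3 = (u_2 − 0)/2 = 0
Digits: (0, 0, 1, 1, 0).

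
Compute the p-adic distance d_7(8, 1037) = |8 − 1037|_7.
d_7(8, 1037) = 1/343

Step 1 — x − y = 8 − 1037 = -1029. Step 2 — v_7(-1029) = 3 (factor: -1029 = −(7^3 · 3); the sign does not affect v_p). Step 3 — |x − y|_7 = 7^{-3} = 1/343.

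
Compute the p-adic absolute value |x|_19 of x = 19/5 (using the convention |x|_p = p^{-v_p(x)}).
|19/5|_19 = 1/19

Step 1 — compute v_19(x) by factoring powers of 19 out of the numerator and denominator: v_19(19/5) = 1. Step 2 — apply |x|_p = p^{-v_p(x)} = 19^{-1} = 1/19.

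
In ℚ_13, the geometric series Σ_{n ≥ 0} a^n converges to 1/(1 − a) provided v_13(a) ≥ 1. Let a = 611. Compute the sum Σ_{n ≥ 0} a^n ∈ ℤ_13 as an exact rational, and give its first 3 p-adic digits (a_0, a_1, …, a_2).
Σ a^n = 1/(1 − a) = -1/610;  first 3 digits = (1, 8, 2)

v_13(a) = 1 ≥ 1, so the series converges in ℤ_13 to 1/(1 − a) = 1/(1 − 611) = -1/610. Expand this rational in ℤ_13: compute digits iteratively via d_i = x_i mod 13, x_{i+1} = (x_i − d_i)/13. The first 3 digits are (1, 8, 2).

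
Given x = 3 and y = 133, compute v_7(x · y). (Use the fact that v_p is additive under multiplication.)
v_7(399) = 1

v_p(x) = 0 (factor: 3 = 7^0 · 3); v_p(y) = 1 (factor: 133 = 7^1 · 19). Additivity: v_p(xy) = v_p(x) + v_p(y) = 0 + 1 = 1. (Direct check: xy = 399 = 7^1 · (57).)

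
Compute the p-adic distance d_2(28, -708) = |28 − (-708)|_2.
d_2(28, -708) = 1/32

Step 1 — x − y = 28 − (-708) = 736. Step 2 — v_2(736) = 5 (factor: 736 = (2^5 · 23); the sign does not affect v_p). Step 3 — |x − y|_2 = 2^{-5} = 1/32.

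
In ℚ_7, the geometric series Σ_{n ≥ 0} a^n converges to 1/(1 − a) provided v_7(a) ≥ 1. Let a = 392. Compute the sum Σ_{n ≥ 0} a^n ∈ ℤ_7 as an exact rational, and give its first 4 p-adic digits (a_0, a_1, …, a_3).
Σ a^n = 1/(1 − a) = -1/391;  first 4 digits = (1, 0, 1, 1)

v_7(a) = 2 ≥ 1, so the series converges in ℤ_7 to 1/(1 − a) = 1/(1 − 392) = -1/391. Expand this rational in ℤ_7: compute digits iteratively via d_i = x_i mod 7, x_{i+1} = (x_i − d_i)/7. The first 4 digits are (1, 0, 1, 1).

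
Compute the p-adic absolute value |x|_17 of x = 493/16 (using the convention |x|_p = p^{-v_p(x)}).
|493/16|_17 = 1/17

Step 1 — compute v_17(x) by factoring powers of 17 out of the numerator and denominator: v_17(493/16) = 1. Step 2 — apply |x|_p = p^{-v_p(x)} = 17^{-1} = 1/17.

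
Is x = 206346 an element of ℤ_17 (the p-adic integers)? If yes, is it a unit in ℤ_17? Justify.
x ∈ ℤ_17 but not a unit; v_17(x) = 3 > 0

ℤ_17 = {x ∈ ℚ_17 : v_17(x) ≥ 0} and ℤ_17^× = {x ∈ ℤ_17 : v_17(x) = 0}. Here v_17(206346) = v_17(num) − v_17(den) = 3; compare against these criteria.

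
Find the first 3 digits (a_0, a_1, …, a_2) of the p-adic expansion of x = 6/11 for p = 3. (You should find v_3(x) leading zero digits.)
(a_0, …, a_2) = (0, 1, 0)

v_3(6/11) = 1, so a_0 = ... = a_0 = 0. Factor out: x = 3^1 · u with u = 2/11 a unit in ℤ_3. Expand u iteratively via a_{v+i} = u_i mod 3, u_{i+1} = (u_i − a_{v+i})/3:
  u_0 = 2/11;  a_1 = 1;  u_1 = (u_0 − 1)/3 = -3/11
  u_1 = -3/11;  a_2 = 0;  u_2 = (u_1 − 0)/3 = -1/11
Digits: (0, 1, 0).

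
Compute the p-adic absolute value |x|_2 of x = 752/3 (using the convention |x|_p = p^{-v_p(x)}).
|752/3|_2 = 1/16

Step 1 — compute v_2(x) by factoring powers of 2 out of the numerator and denominator: v_2(752/3) = 4. Step 2 — apply |x|_p = p^{-v_p(x)} = 2^{-4} = 1/16.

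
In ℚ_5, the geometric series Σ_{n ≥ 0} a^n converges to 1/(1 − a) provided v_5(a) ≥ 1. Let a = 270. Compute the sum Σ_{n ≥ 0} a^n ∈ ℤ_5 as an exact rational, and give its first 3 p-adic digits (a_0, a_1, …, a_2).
Σ a^n = 1/(1 − a) = -1/269;  first 3 digits = (1, 4, 1)

v_5(a) = 1 ≥ 1, so the series converges in ℤ_5 to 1/(1 − a) = 1/(1 − 270) = -1/269. Expand this rational in ℤ_5: compute digits iteratively via d_i = x_i mod 5, x_{i+1} = (x_i − d_i)/5. The first 3 digits are (1, 4, 1).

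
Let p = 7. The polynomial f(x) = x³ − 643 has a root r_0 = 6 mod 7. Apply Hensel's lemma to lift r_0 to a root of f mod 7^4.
r_3 = 2239 (mod 2401)

Hensel: r_{i+1} = r_i − f(r_i)/f′(r_i) mod 7^{i+2}, where f′(x) = 3x². Iterate:
  r_0 = 6 (mod 7)
  r_1 = 34 (mod 49)
  r_2 = 181 (mod 343)
  r_3 = 2239 (mod 2401)
Final: r = 2239 with f(r) ≡ 0 mod 7^4.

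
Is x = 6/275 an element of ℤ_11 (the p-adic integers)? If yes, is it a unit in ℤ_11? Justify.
x ∉ ℤ_11 (v_11(x) = -1 < 0)

ℤ_11 = {x ∈ ℚ_11 : v_11(x) ≥ 0} and ℤ_11^× = {x ∈ ℤ_11 : v_11(x) = 0}. Here v_11(6/275) = v_11(num) − v_11(den) = -1; compare against these criteria.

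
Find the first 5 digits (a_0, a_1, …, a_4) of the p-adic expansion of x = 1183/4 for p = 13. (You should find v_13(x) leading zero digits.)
(a_0, …, a_4) = (0, 0, 5, 3, 3)

v_13(1183/4) = 2, so a_0 = ... = a_1 = 0. Factor out: x = 13^2 · u with u = 7/4 a unit in ℤ_13. Expand u iteratively via a_{v+i} = u_i mod 13, u_{i+1} = (u_i − a_{v+i})/13:
  u_0 = 7/4;  a_2 = 5;  u_1 = (u_0 − 5)/13 = -1/4
  u_1 = -1/4;  a_3 = 3;  u_2 = (u_1 − 3)/13 = -1/4
  u_2 = -1/4;  a_4 = 3;  u_3 = (u_2 − 3)/13 = -1/4
Digits: (0, 0, 5, 3, 3).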